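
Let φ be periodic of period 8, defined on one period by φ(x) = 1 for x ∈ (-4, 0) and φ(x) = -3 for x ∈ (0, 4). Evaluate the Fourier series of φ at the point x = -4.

-1

At x = -4 the one-sided limits are φ(-4^-) = -3 and φ(-4^+) = 1.
By Dirichlet's theorem the series converges to their average, [(-3) + (1)]/2 = -1.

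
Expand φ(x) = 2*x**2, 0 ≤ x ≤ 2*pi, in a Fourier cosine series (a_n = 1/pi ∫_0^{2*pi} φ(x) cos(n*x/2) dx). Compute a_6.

8/9

a_6 = 1/pi ∫_0^{2*pi} (2*x**2) cos(3*x) dx.
Integrating by parts twice (tabular method), an antiderivative of (2*x**2) cos(3*x) is 2*x**2*sin(3*x)/3 + 4*x*cos(3*x)/9 - 4*sin(3*x)/27; evaluating from 0 to 2*pi: ∫_{0}^{2*pi} (2*x**2) cos(3*x) dx = (8*pi/9) - (0) = 8*pi/9.
Hence a_6 = (1/pi)·(8*pi/9) = 8/9.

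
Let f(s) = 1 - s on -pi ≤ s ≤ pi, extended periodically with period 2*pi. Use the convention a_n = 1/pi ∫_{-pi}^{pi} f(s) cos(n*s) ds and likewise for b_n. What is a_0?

a_0 = 1/pi ∫_{-pi}^{pi} f(s) ds = 1/pi · (2*pi) = 2.

2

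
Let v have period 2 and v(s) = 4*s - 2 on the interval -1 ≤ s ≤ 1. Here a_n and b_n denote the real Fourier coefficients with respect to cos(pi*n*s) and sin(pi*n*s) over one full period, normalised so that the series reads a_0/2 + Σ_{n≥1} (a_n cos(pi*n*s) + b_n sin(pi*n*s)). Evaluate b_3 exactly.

8/(3*pi)

b_3 = ∫_{-1}^{1} v(s) sin(3*pi*s) ds.
Integrating by parts (boundary term plus one more integral), an antiderivative of (4*s - 2) sin(3*pi*s) is -4*s*cos(3*pi*s)/(3*pi) + 4*sin(3*pi*s)/(9*pi**2) + 2*cos(3*pi*s)/(3*pi); evaluating from -1 to 1: ∫_{-1}^{1} (4*s - 2) sin(3*pi*s) ds = (2/(3*pi)) - (-2/pi) = 8/(3*pi).
Hence b_3 = 8/(3*pi).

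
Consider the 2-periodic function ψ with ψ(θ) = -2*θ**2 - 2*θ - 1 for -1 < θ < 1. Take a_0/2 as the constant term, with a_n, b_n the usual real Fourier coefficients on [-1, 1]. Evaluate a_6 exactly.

-2/(9*pi**2)

a_6 = ∫_{-1}^{1} ψ(θ) cos(6*pi*θ) dθ.
Integrating by parts twice (tabular method), an antiderivative of (-2*θ**2 - 2*θ - 1) cos(6*pi*θ) is -θ**2*sin(6*pi*θ)/(3*pi) - θ*sin(6*pi*θ)/(3*pi) - θ*cos(6*pi*θ)/(9*pi**2) - sin(6*pi*θ)/(6*pi) + sin(6*pi*θ)/(54*pi**3) - cos(6*pi*θ)/(18*pi**2); evaluating from -1 to 1: ∫_{-1}^{1} (-2*θ**2 - 2*θ - 1) cos(6*pi*θ) dθ = (-1/(6*pi**2)) - (1/(18*pi**2)) = -2/(9*pi**2).
Hence a_6 = -2/(9*pi**2).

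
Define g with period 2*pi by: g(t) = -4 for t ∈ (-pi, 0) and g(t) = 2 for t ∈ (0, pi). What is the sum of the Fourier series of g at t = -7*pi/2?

2

t = -7*pi/2 differs from t = pi/2 by -2 full period(s), and the series is 2*pi-periodic.
g is continuous at t = pi/2 with value 2, so the series converges to 2 there.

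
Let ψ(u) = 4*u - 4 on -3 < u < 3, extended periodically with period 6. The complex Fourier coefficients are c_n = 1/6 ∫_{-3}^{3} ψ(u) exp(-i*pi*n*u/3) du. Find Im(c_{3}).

Since ψ is real-valued, Im(c_{3}) = -1/6 ∫_{-3}^{3} ψ(u) sin(pi*u) du = -b_{3}/2.
Integrating by parts (boundary term plus one more integral), an antiderivative of (4*u - 4) sin(pi*u) is -4*u*cos(pi*u)/pi + 4*sin(pi*u)/pi**2 + 4*cos(pi*u)/pi; evaluating from -3 to 3: ∫_{-3}^{3} (4*u - 4) sin(pi*u) du = (8/pi) - (-16/pi) = 24/pi.
Hence Im(c_{3}) = (-1/6)·(24/pi) = -4/pi.

-4/pi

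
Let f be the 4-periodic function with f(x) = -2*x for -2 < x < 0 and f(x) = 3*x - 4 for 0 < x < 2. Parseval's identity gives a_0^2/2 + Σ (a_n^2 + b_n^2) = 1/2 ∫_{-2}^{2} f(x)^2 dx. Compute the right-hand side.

28/3

1/2 ∫_{-2}^{2} f(x)^2 dx = 1/2 · (56/3) = 28/3.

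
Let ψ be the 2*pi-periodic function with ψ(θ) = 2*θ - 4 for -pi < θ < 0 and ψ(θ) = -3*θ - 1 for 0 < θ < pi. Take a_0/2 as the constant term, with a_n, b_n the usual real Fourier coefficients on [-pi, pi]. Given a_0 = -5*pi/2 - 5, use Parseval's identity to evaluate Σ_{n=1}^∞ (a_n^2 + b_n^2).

Parseval: a_0^2/2 + Σ_{n≥1} (a_n^2+b_n^2) = 1/pi ∫_{-pi}^{pi} ψ(θ)^2 dθ = 17 + 11*pi + 13*pi**2/3.
Subtract a_0^2/2 = 25*(2 + pi)**2/8: Σ (a_n^2+b_n^2) = -3*pi/2 + 9/2 + 29*pi**2/24.

-3*pi/2 + 9/2 + 29*pi**2/24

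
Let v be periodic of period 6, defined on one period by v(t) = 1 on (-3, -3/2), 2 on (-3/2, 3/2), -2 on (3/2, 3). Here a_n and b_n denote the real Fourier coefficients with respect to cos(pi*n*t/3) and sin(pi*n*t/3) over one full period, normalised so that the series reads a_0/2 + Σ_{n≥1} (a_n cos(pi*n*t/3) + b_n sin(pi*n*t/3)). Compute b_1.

-3/pi

b_1 = 1/3 ∫_{-3}^{3} v(t) sin(pi*t/3) dt.
Split the integral at the breakpoints.
Directly, an antiderivative of (1) sin(pi*t/3) is -3*cos(pi*t/3)/pi; evaluating from -3 to -3/2: ∫_{-3}^{-3/2} (1) sin(pi*t/3) dt = (0) - (3/pi) = -3/pi.
Directly, an antiderivative of (2) sin(pi*t/3) is -6*cos(pi*t/3)/pi; evaluating from -3/2 to 3/2: ∫_{-3/2}^{3/2} (2) sin(pi*t/3) dt = (0) - (0) = 0.
Directly, an antiderivative of (-2) sin(pi*t/3) is 6*cos(pi*t/3)/pi; evaluating from 3/2 to 3: ∫_{3/2}^{3} (-2) sin(pi*t/3) dt = (-6/pi) - (0) = -6/pi.
Summing the pieces and multiplying by (1/3) gives b_1 = -3/pi.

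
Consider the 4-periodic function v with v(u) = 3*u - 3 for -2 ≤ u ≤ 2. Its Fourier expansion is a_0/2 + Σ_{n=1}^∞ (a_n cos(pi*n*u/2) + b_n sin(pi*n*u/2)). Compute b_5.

b_5 = 1/2 ∫_{-2}^{2} v(u) sin(5*pi*u/2) du.
Integrating by parts (boundary term plus one more integral), an antiderivative of (3*u - 3) sin(5*pi*u/2) is -6*u*cos(5*pi*u/2)/(5*pi) + 12*sin(5*pi*u/2)/(25*pi**2) + 6*cos(5*pi*u/2)/(5*pi); evaluating from -2 to 2: ∫_{-2}^{2} (3*u - 3) sin(5*pi*u/2) du = (6/(5*pi)) - (-18/(5*pi)) = 24/(5*pi).
Hence b_5 = (1/2)·(24/(5*pi)) = 12/(5*pi).

12/(5*pi)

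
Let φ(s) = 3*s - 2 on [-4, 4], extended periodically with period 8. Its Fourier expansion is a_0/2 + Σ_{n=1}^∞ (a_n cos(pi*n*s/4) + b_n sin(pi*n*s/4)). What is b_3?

b_3 = 1/4 ∫_{-4}^{4} φ(s) sin(3*pi*s/4) ds.
Integrating by parts (boundary term plus one more integral), an antiderivative of (3*s - 2) sin(3*pi*s/4) is -4*s*cos(3*pi*s/4)/pi + 16*sin(3*pi*s/4)/(3*pi**2) + 8*cos(3*pi*s/4)/(3*pi); evaluating from -4 to 4: ∫_{-4}^{4} (3*s - 2) sin(3*pi*s/4) ds = (40/(3*pi)) - (-56/(3*pi)) = 32/pi.
Hence b_3 = (1/4)·(32/pi) = 8/pi.

8/pi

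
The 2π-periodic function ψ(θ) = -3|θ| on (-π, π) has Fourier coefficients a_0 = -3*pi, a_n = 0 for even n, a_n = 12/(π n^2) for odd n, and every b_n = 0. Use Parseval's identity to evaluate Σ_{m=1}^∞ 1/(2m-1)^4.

Parseval: a_0^2/2 + Σ a_n^2 = (1/π) ∫_{-π}^{π} ψ(θ)^2 dθ = 6*pi**2.
Subtract a_0^2/2 = 9*pi**2/2: Σ a_n^2 = 3*pi**2/2.
Only odd n contribute, with a_n^2 = 144/(π^2 n^4), so Σ_{m≥1} 1/(2m-1)^4 = π^2·(3*pi**2/2)/144 = pi**4/96.

pi**4/96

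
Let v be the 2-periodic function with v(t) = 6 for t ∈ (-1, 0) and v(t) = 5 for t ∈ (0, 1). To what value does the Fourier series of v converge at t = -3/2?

5

t = -3/2 differs from t = 1/2 by -1 full period(s), and the series is 2-periodic.
v is continuous at t = 1/2 with value 5, so the series converges to 5 there.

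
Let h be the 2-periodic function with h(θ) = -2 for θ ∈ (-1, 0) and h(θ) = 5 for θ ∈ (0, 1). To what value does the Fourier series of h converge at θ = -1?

3/2

θ = -1 differs from θ = 1 by -1 full period(s), and the series is 2-periodic.
At θ = 1 the one-sided limits are h(1^-) = 5 and h(1^+) = -2.
By Dirichlet's theorem the series converges to their average, [(5) + (-2)]/2 = 3/2.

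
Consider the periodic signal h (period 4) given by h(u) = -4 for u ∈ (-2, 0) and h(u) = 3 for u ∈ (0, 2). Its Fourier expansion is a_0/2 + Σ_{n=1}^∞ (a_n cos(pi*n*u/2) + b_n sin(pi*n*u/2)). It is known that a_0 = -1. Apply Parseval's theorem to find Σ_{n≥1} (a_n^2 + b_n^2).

Parseval: a_0^2/2 + Σ_{n≥1} (a_n^2+b_n^2) = 1/2 ∫_{-2}^{2} h(u)^2 du = 25.
Subtract a_0^2/2 = 1/2: Σ (a_n^2+b_n^2) = 49/2.

49/2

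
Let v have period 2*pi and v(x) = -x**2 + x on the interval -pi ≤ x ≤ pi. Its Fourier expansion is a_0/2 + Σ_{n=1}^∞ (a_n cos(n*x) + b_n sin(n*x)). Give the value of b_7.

2/7

b_7 = 1/pi ∫_{-pi}^{pi} v(x) sin(7*x) dx.
Integrating by parts twice (tabular method), an antiderivative of (-x**2 + x) sin(7*x) is x**2*cos(7*x)/7 - 2*x*sin(7*x)/49 - x*cos(7*x)/7 + sin(7*x)/49 - 2*cos(7*x)/343; evaluating from -pi to pi: ∫_{-pi}^{pi} (-x**2 + x) sin(7*x) dx = (-pi**2/7 + 2/343 + pi/7) - (-pi**2/7 - pi/7 + 2/343) = 2*pi/7.
Hence b_7 = (1/pi)·(2*pi/7) = 2/7.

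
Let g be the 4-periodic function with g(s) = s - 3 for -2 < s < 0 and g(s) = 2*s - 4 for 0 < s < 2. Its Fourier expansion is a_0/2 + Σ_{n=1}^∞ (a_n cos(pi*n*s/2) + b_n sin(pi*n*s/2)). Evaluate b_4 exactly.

b_4 = 1/2 ∫_{-2}^{2} g(s) sin(2*pi*s) ds.
Split the integral at the breakpoints.
Integrating by parts (boundary term plus one more integral), an antiderivative of (s - 3) sin(2*pi*s) is -s*cos(2*pi*s)/(2*pi) + sin(2*pi*s)/(4*pi**2) + 3*cos(2*pi*s)/(2*pi); evaluating from -2 to 0: ∫_{-2}^{0} (s - 3) sin(2*pi*s) ds = (3/(2*pi)) - (5/(2*pi)) = -1/pi.
Integrating by parts (boundary term plus one more integral), an antiderivative of (2*s - 4) sin(2*pi*s) is -s*cos(2*pi*s)/pi + sin(2*pi*s)/(2*pi**2) + 2*cos(2*pi*s)/pi; evaluating from 0 to 2: ∫_{0}^{2} (2*s - 4) sin(2*pi*s) ds = (0) - (2/pi) = -2/pi.
Summing the pieces and multiplying by (1/2) gives b_4 = -3/(2*pi).

-3/(2*pi)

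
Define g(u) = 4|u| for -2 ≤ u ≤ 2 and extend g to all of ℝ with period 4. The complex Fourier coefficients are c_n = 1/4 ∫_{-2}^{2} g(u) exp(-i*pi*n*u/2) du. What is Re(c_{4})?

Since g is real-valued, Re(c_{4}) = 1/4 ∫_{-2}^{2} g(u) cos(2*pi*u) du = a_{4}/2.
g is even and cos(2*pi*u) is even, so the integrand is even: ∫_{-2}^{2} g(u) cos(2*pi*u) du = 2∫_0^{2} g(u) cos(2*pi*u) du.
Integrating by parts (boundary term plus one more integral), an antiderivative of (4*u) cos(2*pi*u) is 2*u*sin(2*pi*u)/pi + cos(2*pi*u)/pi**2; evaluating from 0 to 2: ∫_{0}^{2} (4*u) cos(2*pi*u) du = (pi**(-2)) - (pi**(-2)) = 0.
So ∫_{-2}^{2} g(u) cos(2*pi*u) du = 0.
Hence Re(c_{4}) = (1/4)·(0) = 0.

0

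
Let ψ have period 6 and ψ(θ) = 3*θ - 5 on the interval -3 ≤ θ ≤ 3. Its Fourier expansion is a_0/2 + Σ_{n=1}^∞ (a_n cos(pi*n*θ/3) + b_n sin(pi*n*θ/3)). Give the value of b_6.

-3/pi

b_6 = 1/3 ∫_{-3}^{3} ψ(θ) sin(2*pi*θ) dθ.
Integrating by parts (boundary term plus one more integral), an antiderivative of (3*θ - 5) sin(2*pi*θ) is -3*θ*cos(2*pi*θ)/(2*pi) + 3*sin(2*pi*θ)/(4*pi**2) + 5*cos(2*pi*θ)/(2*pi); evaluating from -3 to 3: ∫_{-3}^{3} (3*θ - 5) sin(2*pi*θ) dθ = (-2/pi) - (7/pi) = -9/pi.
Hence b_6 = (1/3)·(-9/pi) = -3/pi.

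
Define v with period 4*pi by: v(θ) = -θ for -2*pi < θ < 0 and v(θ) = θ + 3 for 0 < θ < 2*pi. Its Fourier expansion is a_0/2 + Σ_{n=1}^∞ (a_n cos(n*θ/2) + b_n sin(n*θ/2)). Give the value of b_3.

b_3 = (1/(2*pi)) ∫_{-2*pi}^{2*pi} v(θ) sin(3*θ/2) dθ.
Split the integral at the breakpoints.
Integrating by parts (boundary term plus one more integral), an antiderivative of (-θ) sin(3*θ/2) is 2*θ*cos(3*θ/2)/3 - 4*sin(3*θ/2)/9; evaluating from -2*pi to 0: ∫_{-2*pi}^{0} (-θ) sin(3*θ/2) dθ = (0) - (4*pi/3) = -4*pi/3.
Integrating by parts (boundary term plus one more integral), an antiderivative of (θ + 3) sin(3*θ/2) is -2*θ*cos(3*θ/2)/3 + 4*sin(3*θ/2)/9 - 2*cos(3*θ/2); evaluating from 0 to 2*pi: ∫_{0}^{2*pi} (θ + 3) sin(3*θ/2) dθ = (2 + 4*pi/3) - (-2) = 4 + 4*pi/3.
Summing the pieces and multiplying by (1/(2*pi)) gives b_3 = 2/pi.

2/pi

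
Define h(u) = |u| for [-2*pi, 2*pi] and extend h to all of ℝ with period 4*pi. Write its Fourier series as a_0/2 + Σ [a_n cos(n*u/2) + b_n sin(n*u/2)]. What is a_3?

a_3 = (1/(2*pi)) ∫_{-2*pi}^{2*pi} h(u) cos(3*u/2) du.
h is even and cos(3*u/2) is even, so the integrand is even and a_3 = 1/pi ∫_0^{2*pi} h(u) cos(3*u/2) du.
Integrating by parts (boundary term plus one more integral), an antiderivative of (u) cos(3*u/2) is 2*u*sin(3*u/2)/3 + 4*cos(3*u/2)/9; evaluating from 0 to 2*pi: ∫_{0}^{2*pi} (u) cos(3*u/2) du = (-4/9) - (4/9) = -8/9.
Hence a_3 = (1/pi)·(-8/9) = -8/(9*pi).

-8/(9*pi)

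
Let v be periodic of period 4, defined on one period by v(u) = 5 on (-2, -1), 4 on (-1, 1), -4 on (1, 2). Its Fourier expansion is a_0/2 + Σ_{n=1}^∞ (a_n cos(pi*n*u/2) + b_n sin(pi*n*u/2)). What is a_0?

9/2

a_0 = 1/2 ∫_{-2}^{2} v(u) du = 1/2 · (9) = 9/2.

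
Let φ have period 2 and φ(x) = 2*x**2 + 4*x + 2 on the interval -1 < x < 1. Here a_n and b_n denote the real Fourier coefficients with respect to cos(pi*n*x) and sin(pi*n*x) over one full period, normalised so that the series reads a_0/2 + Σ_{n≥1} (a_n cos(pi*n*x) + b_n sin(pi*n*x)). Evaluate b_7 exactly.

b_7 = ∫_{-1}^{1} φ(x) sin(7*pi*x) dx.
Integrating by parts twice (tabular method), an antiderivative of (2*x**2 + 4*x + 2) sin(7*pi*x) is -2*x**2*cos(7*pi*x)/(7*pi) + 4*x*sin(7*pi*x)/(49*pi**2) - 4*x*cos(7*pi*x)/(7*pi) + 4*sin(7*pi*x)/(49*pi**2) - 2*cos(7*pi*x)/(7*pi) + 4*cos(7*pi*x)/(343*pi**3); evaluating from -1 to 1: ∫_{-1}^{1} (2*x**2 + 4*x + 2) sin(7*pi*x) dx = (4*(-1 + 98*pi**2)/(343*pi**3)) - (-4/(343*pi**3)) = 8/(7*pi).
Hence b_7 = 8/(7*pi).

8/(7*pi)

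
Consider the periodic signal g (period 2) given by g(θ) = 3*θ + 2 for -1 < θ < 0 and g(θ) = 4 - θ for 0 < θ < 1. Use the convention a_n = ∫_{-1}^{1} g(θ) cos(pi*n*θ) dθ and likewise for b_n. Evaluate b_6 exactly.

b_6 = ∫_{-1}^{1} g(θ) sin(6*pi*θ) dθ.
Split the integral at the breakpoints.
Integrating by parts (boundary term plus one more integral), an antiderivative of (3*θ + 2) sin(6*pi*θ) is -θ*cos(6*pi*θ)/(2*pi) + sin(6*pi*θ)/(12*pi**2) - cos(6*pi*θ)/(3*pi); evaluating from -1 to 0: ∫_{-1}^{0} (3*θ + 2) sin(6*pi*θ) dθ = (-1/(3*pi)) - (1/(6*pi)) = -1/(2*pi).
Integrating by parts (boundary term plus one more integral), an antiderivative of (4 - θ) sin(6*pi*θ) is θ*cos(6*pi*θ)/(6*pi) - sin(6*pi*θ)/(36*pi**2) - 2*cos(6*pi*θ)/(3*pi); evaluating from 0 to 1: ∫_{0}^{1} (4 - θ) sin(6*pi*θ) dθ = (-1/(2*pi)) - (-2/(3*pi)) = 1/(6*pi).
Summing the pieces gives b_6 = -1/(3*pi).

-1/(3*pi)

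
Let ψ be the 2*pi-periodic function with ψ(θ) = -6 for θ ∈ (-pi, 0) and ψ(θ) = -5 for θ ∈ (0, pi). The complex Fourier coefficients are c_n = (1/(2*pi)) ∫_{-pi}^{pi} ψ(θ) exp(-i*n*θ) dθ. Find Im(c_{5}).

-1/(5*pi)

Since ψ is real-valued, Im(c_{5}) = -(1/(2*pi)) ∫_{-pi}^{pi} ψ(θ) sin(5*θ) dθ = -b_{5}/2.
Split the integral at the breakpoints.
Directly, an antiderivative of (-6) sin(5*θ) is 6*cos(5*θ)/5; evaluating from -pi to 0: ∫_{-pi}^{0} (-6) sin(5*θ) dθ = (6/5) - (-6/5) = 12/5.
Directly, an antiderivative of (-5) sin(5*θ) is cos(5*θ); evaluating from 0 to pi: ∫_{0}^{pi} (-5) sin(5*θ) dθ = (-1) - (1) = -2.
So ∫_{-pi}^{pi} ψ(θ) sin(5*θ) dθ = 2/5.
Hence Im(c_{5}) = (-1/(2*pi))·(2/5) = -1/(5*pi).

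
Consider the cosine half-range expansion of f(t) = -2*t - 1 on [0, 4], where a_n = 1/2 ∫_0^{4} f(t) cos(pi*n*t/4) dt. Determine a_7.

a_7 = 1/2 ∫_0^{4} (-2*t - 1) cos(7*pi*t/4) dt.
Integrating by parts (boundary term plus one more integral), an antiderivative of (-2*t - 1) cos(7*pi*t/4) is -8*t*sin(7*pi*t/4)/(7*pi) - 4*sin(7*pi*t/4)/(7*pi) - 32*cos(7*pi*t/4)/(49*pi**2); evaluating from 0 to 4: ∫_{0}^{4} (-2*t - 1) cos(7*pi*t/4) dt = (32/(49*pi**2)) - (-32/(49*pi**2)) = 64/(49*pi**2).
Hence a_7 = (1/2)·(64/(49*pi**2)) = 32/(49*pi**2).

32/(49*pi**2)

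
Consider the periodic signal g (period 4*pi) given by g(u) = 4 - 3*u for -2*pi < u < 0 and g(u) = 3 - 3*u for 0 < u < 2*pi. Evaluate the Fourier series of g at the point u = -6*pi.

7/2

u = -6*pi differs from u = 2*pi by -2 full period(s), and the series is 4*pi-periodic.
At u = 2*pi the one-sided limits are g(2*pi^-) = 3 - 6*pi and g(2*pi^+) = 4 + 6*pi.
By Dirichlet's theorem the series converges to their average, [(3 - 6*pi) + (4 + 6*pi)]/2 = 7/2.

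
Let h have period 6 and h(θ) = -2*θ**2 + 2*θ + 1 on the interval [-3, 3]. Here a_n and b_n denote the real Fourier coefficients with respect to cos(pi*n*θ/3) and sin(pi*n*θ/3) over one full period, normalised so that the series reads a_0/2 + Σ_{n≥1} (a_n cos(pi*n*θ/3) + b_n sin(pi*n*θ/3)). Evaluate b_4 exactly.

b_4 = 1/3 ∫_{-3}^{3} h(θ) sin(4*pi*θ/3) dθ.
Integrating by parts twice (tabular method), an antiderivative of (-2*θ**2 + 2*θ + 1) sin(4*pi*θ/3) is 3*θ**2*cos(4*pi*θ/3)/(2*pi) - 9*θ*sin(4*pi*θ/3)/(4*pi**2) - 3*θ*cos(4*pi*θ/3)/(2*pi) + 9*sin(4*pi*θ/3)/(8*pi**2) - 3*cos(4*pi*θ/3)/(4*pi) - 27*cos(4*pi*θ/3)/(16*pi**3); evaluating from -3 to 3: ∫_{-3}^{3} (-2*θ**2 + 2*θ + 1) sin(4*pi*θ/3) dθ = (3*(-9 + 44*pi**2)/(16*pi**3)) - (3*(-9 + 92*pi**2)/(16*pi**3)) = -9/pi.
Hence b_4 = (1/3)·(-9/pi) = -3/pi.

-3/pi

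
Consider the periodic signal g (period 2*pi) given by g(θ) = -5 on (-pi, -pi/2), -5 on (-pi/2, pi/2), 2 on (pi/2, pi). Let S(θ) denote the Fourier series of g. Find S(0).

-5

g is continuous at θ = 0 with value -5, so the series converges to -5 there.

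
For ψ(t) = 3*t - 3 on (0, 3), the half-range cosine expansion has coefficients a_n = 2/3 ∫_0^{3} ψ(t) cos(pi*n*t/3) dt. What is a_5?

a_5 = 2/3 ∫_0^{3} (3*t - 3) cos(5*pi*t/3) dt.
Integrating by parts (boundary term plus one more integral), an antiderivative of (3*t - 3) cos(5*pi*t/3) is 9*t*sin(5*pi*t/3)/(5*pi) - 9*sin(5*pi*t/3)/(5*pi) + 27*cos(5*pi*t/3)/(25*pi**2); evaluating from 0 to 3: ∫_{0}^{3} (3*t - 3) cos(5*pi*t/3) dt = (-27/(25*pi**2)) - (27/(25*pi**2)) = -54/(25*pi**2).
Hence a_5 = (2/3)·(-54/(25*pi**2)) = -36/(25*pi**2).

-36/(25*pi**2)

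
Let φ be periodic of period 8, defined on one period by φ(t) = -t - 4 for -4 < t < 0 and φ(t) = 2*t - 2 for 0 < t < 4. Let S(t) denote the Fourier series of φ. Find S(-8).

-3

t = -8 differs from t = 0 by -1 full period(s), and the series is 8-periodic.
At t = 0 the one-sided limits are φ(0^-) = -4 and φ(0^+) = -2.
By Dirichlet's theorem the series converges to their average, [(-4) + (-2)]/2 = -3.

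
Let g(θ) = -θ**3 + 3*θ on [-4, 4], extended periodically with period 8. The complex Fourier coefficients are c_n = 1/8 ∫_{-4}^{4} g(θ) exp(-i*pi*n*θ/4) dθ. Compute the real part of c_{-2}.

0

Since g is real-valued, Re(c_{-2}) = 1/8 ∫_{-4}^{4} g(θ) cos(-pi*θ/2) dθ = a_{2}/2.
(g is odd, so the integrand is odd over a symmetric interval and the integral vanishes.)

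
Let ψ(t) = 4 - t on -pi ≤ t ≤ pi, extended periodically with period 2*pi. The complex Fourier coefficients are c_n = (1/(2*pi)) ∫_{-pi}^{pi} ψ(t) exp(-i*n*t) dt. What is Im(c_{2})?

Since ψ is real-valued, Im(c_{2}) = -(1/(2*pi)) ∫_{-pi}^{pi} ψ(t) sin(2*t) dt = -b_{2}/2.
Integrating by parts (boundary term plus one more integral), an antiderivative of (4 - t) sin(2*t) is t*cos(2*t)/2 - sin(2*t)/4 - 2*cos(2*t); evaluating from -pi to pi: ∫_{-pi}^{pi} (4 - t) sin(2*t) dt = (-2 + pi/2) - (-2 - pi/2) = pi.
Hence Im(c_{2}) = (-1/(2*pi))·(pi) = -1/2.

-1/2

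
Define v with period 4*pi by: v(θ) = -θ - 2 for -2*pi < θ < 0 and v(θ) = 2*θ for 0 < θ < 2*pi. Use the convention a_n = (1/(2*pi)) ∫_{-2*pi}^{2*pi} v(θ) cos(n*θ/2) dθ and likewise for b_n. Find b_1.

4/pi + 2

b_1 = (1/(2*pi)) ∫_{-2*pi}^{2*pi} v(θ) sin(θ/2) dθ.
Split the integral at the breakpoints.
Integrating by parts (boundary term plus one more integral), an antiderivative of (-θ - 2) sin(θ/2) is 2*θ*cos(θ/2) - 4*sin(θ/2) + 4*cos(θ/2); evaluating from -2*pi to 0: ∫_{-2*pi}^{0} (-θ - 2) sin(θ/2) dθ = (4) - (-4 + 4*pi) = 8 - 4*pi.
Integrating by parts (boundary term plus one more integral), an antiderivative of (2*θ) sin(θ/2) is -4*θ*cos(θ/2) + 8*sin(θ/2); evaluating from 0 to 2*pi: ∫_{0}^{2*pi} (2*θ) sin(θ/2) dθ = (8*pi) - (0) = 8*pi.
Summing the pieces and multiplying by (1/(2*pi)) gives b_1 = 4/pi + 2.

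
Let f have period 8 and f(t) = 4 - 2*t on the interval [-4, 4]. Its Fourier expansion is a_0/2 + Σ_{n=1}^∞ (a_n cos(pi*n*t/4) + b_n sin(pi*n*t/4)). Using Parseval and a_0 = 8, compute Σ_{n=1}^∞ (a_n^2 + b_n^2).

128/3

Parseval: a_0^2/2 + Σ_{n≥1} (a_n^2+b_n^2) = 1/4 ∫_{-4}^{4} f(t)^2 dt = 224/3.
Subtract a_0^2/2 = 32: Σ (a_n^2+b_n^2) = 128/3.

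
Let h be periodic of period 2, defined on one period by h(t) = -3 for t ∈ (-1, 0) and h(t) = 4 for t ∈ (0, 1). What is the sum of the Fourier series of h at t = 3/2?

t = 3/2 differs from t = -1/2 by 1 full period(s), and the series is 2-periodic.
h is continuous at t = -1/2 with value -3, so the series converges to -3 there.

-3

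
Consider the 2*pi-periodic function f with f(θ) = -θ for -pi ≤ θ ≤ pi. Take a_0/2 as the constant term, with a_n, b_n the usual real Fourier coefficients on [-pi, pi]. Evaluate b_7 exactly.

b_7 = 1/pi ∫_{-pi}^{pi} f(θ) sin(7*θ) dθ.
f is odd and sin(7*θ) is odd, so the integrand is even and b_7 = 2/pi ∫_0^{pi} f(θ) sin(7*θ) dθ.
Integrating by parts (boundary term plus one more integral), an antiderivative of (-θ) sin(7*θ) is θ*cos(7*θ)/7 - sin(7*θ)/49; evaluating from 0 to pi: ∫_{0}^{pi} (-θ) sin(7*θ) dθ = (-pi/7) - (0) = -pi/7.
Hence b_7 = (2/pi)·(-pi/7) = -2/7.

-2/7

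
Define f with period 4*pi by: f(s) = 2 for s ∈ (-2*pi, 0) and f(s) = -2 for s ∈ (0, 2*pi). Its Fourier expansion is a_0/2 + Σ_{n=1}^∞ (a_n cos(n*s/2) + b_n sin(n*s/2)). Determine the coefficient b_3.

-8/(3*pi)

b_3 = (1/(2*pi)) ∫_{-2*pi}^{2*pi} f(s) sin(3*s/2) ds.
f is odd and sin(3*s/2) is odd, so the integrand is even and b_3 = 1/pi ∫_0^{2*pi} f(s) sin(3*s/2) ds.
Directly, an antiderivative of (-2) sin(3*s/2) is 4*cos(3*s/2)/3; evaluating from 0 to 2*pi: ∫_{0}^{2*pi} (-2) sin(3*s/2) ds = (-4/3) - (4/3) = -8/3.
Hence b_3 = (1/pi)·(-8/3) = -8/(3*pi).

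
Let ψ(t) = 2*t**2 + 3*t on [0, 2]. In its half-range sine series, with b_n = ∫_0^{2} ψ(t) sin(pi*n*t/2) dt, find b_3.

b_3 = ∫_0^{2} (2*t**2 + 3*t) sin(3*pi*t/2) dt.
Integrating by parts twice (tabular method), an antiderivative of (2*t**2 + 3*t) sin(3*pi*t/2) is -4*t**2*cos(3*pi*t/2)/(3*pi) + 16*t*sin(3*pi*t/2)/(9*pi**2) - 2*t*cos(3*pi*t/2)/pi + 4*sin(3*pi*t/2)/(3*pi**2) + 32*cos(3*pi*t/2)/(27*pi**3); evaluating from 0 to 2: ∫_{0}^{2} (2*t**2 + 3*t) sin(3*pi*t/2) dt = (4*(-8 + 63*pi**2)/(27*pi**3)) - (32/(27*pi**3)) = 4*(-16 + 63*pi**2)/(27*pi**3).
Hence b_3 = 4*(-16 + 63*pi**2)/(27*pi**3).

4*(-16 + 63*pi**2)/(27*pi**3)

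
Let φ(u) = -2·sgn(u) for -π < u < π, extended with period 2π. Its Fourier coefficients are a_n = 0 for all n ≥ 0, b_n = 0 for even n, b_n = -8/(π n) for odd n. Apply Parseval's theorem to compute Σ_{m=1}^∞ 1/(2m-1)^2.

pi**2/8

Parseval: Σ b_n^2 = (1/π) ∫_{-π}^{π} φ(u)^2 du = 8.
Only odd n contribute, with b_n^2 = 64/(π^2 n^2), so Σ_{m≥1} 1/(2m-1)^2 = π^2·(8)/64 = pi**2/8.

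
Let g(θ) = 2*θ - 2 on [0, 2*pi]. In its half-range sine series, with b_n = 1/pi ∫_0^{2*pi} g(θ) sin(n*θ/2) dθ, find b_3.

b_3 = 1/pi ∫_0^{2*pi} (2*θ - 2) sin(3*θ/2) dθ.
Integrating by parts (boundary term plus one more integral), an antiderivative of (2*θ - 2) sin(3*θ/2) is -4*θ*cos(3*θ/2)/3 + 8*sin(3*θ/2)/9 + 4*cos(3*θ/2)/3; evaluating from 0 to 2*pi: ∫_{0}^{2*pi} (2*θ - 2) sin(3*θ/2) dθ = (-4/3 + 8*pi/3) - (4/3) = -8/3 + 8*pi/3.
Hence b_3 = (1/pi)·(-8/3 + 8*pi/3) = 8*(-1 + pi)/(3*pi).

8*(-1 + pi)/(3*pi)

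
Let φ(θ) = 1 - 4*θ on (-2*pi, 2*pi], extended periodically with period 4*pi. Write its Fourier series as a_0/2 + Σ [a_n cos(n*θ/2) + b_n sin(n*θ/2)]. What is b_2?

8

b_2 = (1/(2*pi)) ∫_{-2*pi}^{2*pi} φ(θ) sin(θ) dθ.
Integrating by parts (boundary term plus one more integral), an antiderivative of (1 - 4*θ) sin(θ) is 4*θ*cos(θ) - 4*sin(θ) - cos(θ); evaluating from -2*pi to 2*pi: ∫_{-2*pi}^{2*pi} (1 - 4*θ) sin(θ) dθ = (-1 + 8*pi) - (-8*pi - 1) = 16*pi.
Hence b_2 = (1/(2*pi))·(16*pi) = 8.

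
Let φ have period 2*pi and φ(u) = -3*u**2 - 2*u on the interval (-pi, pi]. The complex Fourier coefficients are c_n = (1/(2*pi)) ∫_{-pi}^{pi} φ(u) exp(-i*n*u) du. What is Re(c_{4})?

-3/8

Since φ is real-valued, Re(c_{4}) = (1/(2*pi)) ∫_{-pi}^{pi} φ(u) cos(4*u) du = a_{4}/2.
Integrating by parts twice (tabular method), an antiderivative of (-3*u**2 - 2*u) cos(4*u) is -3*u**2*sin(4*u)/4 - u*sin(4*u)/2 - 3*u*cos(4*u)/8 + 3*sin(4*u)/32 - cos(4*u)/8; evaluating from -pi to pi: ∫_{-pi}^{pi} (-3*u**2 - 2*u) cos(4*u) du = (-3*pi/8 - 1/8) - (-1/8 + 3*pi/8) = -3*pi/4.
Hence Re(c_{4}) = (1/(2*pi))·(-3*pi/4) = -3/8.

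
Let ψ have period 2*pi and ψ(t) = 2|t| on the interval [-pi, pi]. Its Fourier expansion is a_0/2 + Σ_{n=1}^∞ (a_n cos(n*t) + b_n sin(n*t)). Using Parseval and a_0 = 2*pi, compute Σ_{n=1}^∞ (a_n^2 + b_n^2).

Parseval: a_0^2/2 + Σ_{n≥1} (a_n^2+b_n^2) = 1/pi ∫_{-pi}^{pi} ψ(t)^2 dt = 8*pi**2/3.
Subtract a_0^2/2 = 2*pi**2: Σ (a_n^2+b_n^2) = 2*pi**2/3.

2*pi**2/3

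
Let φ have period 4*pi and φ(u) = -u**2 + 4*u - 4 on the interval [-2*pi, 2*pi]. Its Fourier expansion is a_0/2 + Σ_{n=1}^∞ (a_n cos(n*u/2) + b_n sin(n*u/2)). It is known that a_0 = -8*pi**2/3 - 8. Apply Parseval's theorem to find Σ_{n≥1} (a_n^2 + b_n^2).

Parseval: a_0^2/2 + Σ_{n≥1} (a_n^2+b_n^2) = (1/(2*pi)) ∫_{-2*pi}^{2*pi} φ(u)^2 du = 32 + 32*pi**4/5 + 64*pi**2.
Subtract a_0^2/2 = 32*(3 + pi**2)**2/9: Σ (a_n^2+b_n^2) = 128*pi**2*(pi**2 + 15)/45.

128*pi**2*(pi**2 + 15)/45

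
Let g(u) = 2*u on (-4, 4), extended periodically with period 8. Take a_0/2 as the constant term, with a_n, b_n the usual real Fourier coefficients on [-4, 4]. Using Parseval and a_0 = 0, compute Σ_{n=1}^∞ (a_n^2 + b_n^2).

128/3

Parseval: a_0^2/2 + Σ_{n≥1} (a_n^2+b_n^2) = 1/4 ∫_{-4}^{4} g(u)^2 du = 128/3.
Subtract a_0^2/2 = 0: Σ (a_n^2+b_n^2) = 128/3.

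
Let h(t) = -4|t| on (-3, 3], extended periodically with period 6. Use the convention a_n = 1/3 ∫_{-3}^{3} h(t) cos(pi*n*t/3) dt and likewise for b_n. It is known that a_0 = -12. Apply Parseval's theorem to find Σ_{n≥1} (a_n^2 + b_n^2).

24

Parseval: a_0^2/2 + Σ_{n≥1} (a_n^2+b_n^2) = 1/3 ∫_{-3}^{3} h(t)^2 dt = 96.
Subtract a_0^2/2 = 72: Σ (a_n^2+b_n^2) = 24.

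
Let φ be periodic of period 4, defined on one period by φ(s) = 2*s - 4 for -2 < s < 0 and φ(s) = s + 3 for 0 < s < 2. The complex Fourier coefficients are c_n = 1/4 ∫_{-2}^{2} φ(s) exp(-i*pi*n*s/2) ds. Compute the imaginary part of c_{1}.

-10/pi

Since φ is real-valued, Im(c_{1}) = -1/4 ∫_{-2}^{2} φ(s) sin(pi*s/2) ds = -b_{1}/2.
Split the integral at the breakpoints.
Integrating by parts (boundary term plus one more integral), an antiderivative of (2*s - 4) sin(pi*s/2) is -4*s*cos(pi*s/2)/pi + 8*sin(pi*s/2)/pi**2 + 8*cos(pi*s/2)/pi; evaluating from -2 to 0: ∫_{-2}^{0} (2*s - 4) sin(pi*s/2) ds = (8/pi) - (-16/pi) = 24/pi.
Integrating by parts (boundary term plus one more integral), an antiderivative of (s + 3) sin(pi*s/2) is -2*s*cos(pi*s/2)/pi + 4*sin(pi*s/2)/pi**2 - 6*cos(pi*s/2)/pi; evaluating from 0 to 2: ∫_{0}^{2} (s + 3) sin(pi*s/2) ds = (10/pi) - (-6/pi) = 16/pi.
So ∫_{-2}^{2} φ(s) sin(pi*s/2) ds = 40/pi.
Hence Im(c_{1}) = (-1/4)·(40/pi) = -10/pi.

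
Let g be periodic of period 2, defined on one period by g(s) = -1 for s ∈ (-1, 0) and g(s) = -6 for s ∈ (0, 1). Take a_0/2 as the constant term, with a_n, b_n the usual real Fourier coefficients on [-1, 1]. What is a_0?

a_0 = ∫_{-1}^{1} g(s) ds = -7.

-7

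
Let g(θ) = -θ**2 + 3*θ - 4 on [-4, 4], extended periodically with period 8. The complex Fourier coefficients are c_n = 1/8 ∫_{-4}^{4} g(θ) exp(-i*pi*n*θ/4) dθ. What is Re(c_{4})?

-2/pi**2

Since g is real-valued, Re(c_{4}) = 1/8 ∫_{-4}^{4} g(θ) cos(pi*θ) dθ = a_{4}/2.
Integrating by parts twice (tabular method), an antiderivative of (-θ**2 + 3*θ - 4) cos(pi*θ) is -θ**2*sin(pi*θ)/pi + 3*θ*sin(pi*θ)/pi - 2*θ*cos(pi*θ)/pi**2 - 4*sin(pi*θ)/pi + 2*sin(pi*θ)/pi**3 + 3*cos(pi*θ)/pi**2; evaluating from -4 to 4: ∫_{-4}^{4} (-θ**2 + 3*θ - 4) cos(pi*θ) dθ = (-5/pi**2) - (11/pi**2) = -16/pi**2.
Hence Re(c_{4}) = (1/8)·(-16/pi**2) = -2/pi**2.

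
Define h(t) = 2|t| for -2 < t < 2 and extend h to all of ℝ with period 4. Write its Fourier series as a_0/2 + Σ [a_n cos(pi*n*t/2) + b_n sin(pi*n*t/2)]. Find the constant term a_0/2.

2

a_0 = 1/2 ∫_{-2}^{2} h(t) dt = 1/2 · (8) = 4.
So the constant term a_0/2 = 2.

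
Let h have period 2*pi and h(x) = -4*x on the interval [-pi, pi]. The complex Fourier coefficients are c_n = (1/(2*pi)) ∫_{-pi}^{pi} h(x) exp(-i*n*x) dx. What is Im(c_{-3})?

Since h is real-valued, Im(c_{-3}) = -(1/(2*pi)) ∫_{-pi}^{pi} h(x) sin(-3*x) dx = b_{3}/2.
h is odd and sin(-3*x) is odd, so the integrand is even: ∫_{-pi}^{pi} h(x) sin(-3*x) dx = 2∫_0^{pi} h(x) sin(-3*x) dx.
Integrating by parts (boundary term plus one more integral), an antiderivative of (-4*x) sin(-3*x) is -4*x*cos(3*x)/3 + 4*sin(3*x)/9; evaluating from 0 to pi: ∫_{0}^{pi} (-4*x) sin(-3*x) dx = (4*pi/3) - (0) = 4*pi/3.
So ∫_{-pi}^{pi} h(x) sin(-3*x) dx = 8*pi/3.
Hence Im(c_{-3}) = (-1/(2*pi))·(8*pi/3) = -4/3.

-4/3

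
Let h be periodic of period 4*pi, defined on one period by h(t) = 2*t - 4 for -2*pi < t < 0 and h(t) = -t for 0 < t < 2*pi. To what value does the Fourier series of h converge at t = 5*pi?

-pi

t = 5*pi differs from t = pi by 1 full period(s), and the series is 4*pi-periodic.
h is continuous at t = pi with value -pi, so the series converges to -pi there.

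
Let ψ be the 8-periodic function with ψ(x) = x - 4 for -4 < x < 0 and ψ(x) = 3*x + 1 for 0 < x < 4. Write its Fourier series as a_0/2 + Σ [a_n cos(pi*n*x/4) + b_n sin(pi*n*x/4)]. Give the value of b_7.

b_7 = 1/4 ∫_{-4}^{4} ψ(x) sin(7*pi*x/4) dx.
Split the integral at the breakpoints.
Integrating by parts (boundary term plus one more integral), an antiderivative of (x - 4) sin(7*pi*x/4) is -4*x*cos(7*pi*x/4)/(7*pi) + 16*sin(7*pi*x/4)/(49*pi**2) + 16*cos(7*pi*x/4)/(7*pi); evaluating from -4 to 0: ∫_{-4}^{0} (x - 4) sin(7*pi*x/4) dx = (16/(7*pi)) - (-32/(7*pi)) = 48/(7*pi).
Integrating by parts (boundary term plus one more integral), an antiderivative of (3*x + 1) sin(7*pi*x/4) is -12*x*cos(7*pi*x/4)/(7*pi) + 48*sin(7*pi*x/4)/(49*pi**2) - 4*cos(7*pi*x/4)/(7*pi); evaluating from 0 to 4: ∫_{0}^{4} (3*x + 1) sin(7*pi*x/4) dx = (52/(7*pi)) - (-4/(7*pi)) = 8/pi.
Summing the pieces and multiplying by (1/4) gives b_7 = 26/(7*pi).

26/(7*pi)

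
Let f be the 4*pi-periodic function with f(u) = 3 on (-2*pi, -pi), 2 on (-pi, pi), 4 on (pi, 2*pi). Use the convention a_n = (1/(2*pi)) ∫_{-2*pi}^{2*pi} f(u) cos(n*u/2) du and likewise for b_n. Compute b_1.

b_1 = (1/(2*pi)) ∫_{-2*pi}^{2*pi} f(u) sin(u/2) du.
Split the integral at the breakpoints.
Directly, an antiderivative of (3) sin(u/2) is -6*cos(u/2); evaluating from -2*pi to -pi: ∫_{-2*pi}^{-pi} (3) sin(u/2) du = (0) - (6) = -6.
Directly, an antiderivative of (2) sin(u/2) is -4*cos(u/2); evaluating from -pi to pi: ∫_{-pi}^{pi} (2) sin(u/2) du = (0) - (0) = 0.
Directly, an antiderivative of (4) sin(u/2) is -8*cos(u/2); evaluating from pi to 2*pi: ∫_{pi}^{2*pi} (4) sin(u/2) du = (8) - (0) = 8.
Summing the pieces and multiplying by (1/(2*pi)) gives b_1 = 1/pi.

1/pi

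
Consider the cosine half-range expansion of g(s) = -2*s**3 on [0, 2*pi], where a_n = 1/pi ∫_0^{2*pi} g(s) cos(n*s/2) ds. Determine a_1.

a_1 = 1/pi ∫_0^{2*pi} (-2*s**3) cos(s/2) ds.
Integrating by parts three times (tabular method), an antiderivative of (-2*s**3) cos(s/2) is -4*s**3*sin(s/2) - 24*s**2*cos(s/2) + 96*s*sin(s/2) + 192*cos(s/2); evaluating from 0 to 2*pi: ∫_{0}^{2*pi} (-2*s**3) cos(s/2) ds = (-192 + 96*pi**2) - (192) = -384 + 96*pi**2.
Hence a_1 = (1/pi)·(-384 + 96*pi**2) = -384/pi + 96*pi.

-384/pi + 96*pi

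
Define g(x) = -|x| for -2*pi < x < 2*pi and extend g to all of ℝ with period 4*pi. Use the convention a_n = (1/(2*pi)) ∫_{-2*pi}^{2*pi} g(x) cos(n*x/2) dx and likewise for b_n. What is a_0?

-2*pi

a_0 = (1/(2*pi)) ∫_{-2*pi}^{2*pi} g(x) dx = (1/(2*pi)) · (-4*pi**2) = -2*pi.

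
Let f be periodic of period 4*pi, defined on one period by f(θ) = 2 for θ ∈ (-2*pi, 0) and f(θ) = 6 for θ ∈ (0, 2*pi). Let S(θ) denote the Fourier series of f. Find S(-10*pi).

θ = -10*pi differs from θ = -2*pi by -2 full period(s), and the series is 4*pi-periodic.
At θ = -2*pi the one-sided limits are f(-2*pi^-) = 6 and f(-2*pi^+) = 2.
By Dirichlet's theorem the series converges to their average, [(6) + (2)]/2 = 4.

4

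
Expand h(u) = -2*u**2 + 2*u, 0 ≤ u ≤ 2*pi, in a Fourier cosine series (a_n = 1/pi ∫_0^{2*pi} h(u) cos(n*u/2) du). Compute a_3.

16*(-1 + 2*pi)/(9*pi)

a_3 = 1/pi ∫_0^{2*pi} (-2*u**2 + 2*u) cos(3*u/2) du.
Integrating by parts twice (tabular method), an antiderivative of (-2*u**2 + 2*u) cos(3*u/2) is -4*u**2*sin(3*u/2)/3 + 4*u*sin(3*u/2)/3 - 16*u*cos(3*u/2)/9 + 32*sin(3*u/2)/27 + 8*cos(3*u/2)/9; evaluating from 0 to 2*pi: ∫_{0}^{2*pi} (-2*u**2 + 2*u) cos(3*u/2) du = (-8/9 + 32*pi/9) - (8/9) = -16/9 + 32*pi/9.
Hence a_3 = (1/pi)·(-16/9 + 32*pi/9) = 16*(-1 + 2*pi)/(9*pi).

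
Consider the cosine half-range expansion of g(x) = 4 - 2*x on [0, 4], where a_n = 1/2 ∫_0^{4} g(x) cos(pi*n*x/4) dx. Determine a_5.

a_5 = 1/2 ∫_0^{4} (4 - 2*x) cos(5*pi*x/4) dx.
Integrating by parts (boundary term plus one more integral), an antiderivative of (4 - 2*x) cos(5*pi*x/4) is -8*x*sin(5*pi*x/4)/(5*pi) + 16*sin(5*pi*x/4)/(5*pi) - 32*cos(5*pi*x/4)/(25*pi**2); evaluating from 0 to 4: ∫_{0}^{4} (4 - 2*x) cos(5*pi*x/4) dx = (32/(25*pi**2)) - (-32/(25*pi**2)) = 64/(25*pi**2).
Hence a_5 = (1/2)·(64/(25*pi**2)) = 32/(25*pi**2).

32/(25*pi**2)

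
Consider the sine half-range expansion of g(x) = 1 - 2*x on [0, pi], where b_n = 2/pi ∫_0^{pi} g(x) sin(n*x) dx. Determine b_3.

b_3 = 2/pi ∫_0^{pi} (1 - 2*x) sin(3*x) dx.
Integrating by parts (boundary term plus one more integral), an antiderivative of (1 - 2*x) sin(3*x) is 2*x*cos(3*x)/3 - 2*sin(3*x)/9 - cos(3*x)/3; evaluating from 0 to pi: ∫_{0}^{pi} (1 - 2*x) sin(3*x) dx = (1/3 - 2*pi/3) - (-1/3) = 2/3 - 2*pi/3.
Hence b_3 = (2/pi)·(2/3 - 2*pi/3) = 4*(1 - pi)/(3*pi).

4*(1 - pi)/(3*pi)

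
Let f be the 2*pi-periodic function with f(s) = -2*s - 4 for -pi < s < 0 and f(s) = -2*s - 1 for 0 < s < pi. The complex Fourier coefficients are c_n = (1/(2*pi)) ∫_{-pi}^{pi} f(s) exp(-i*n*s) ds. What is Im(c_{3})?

Since f is real-valued, Im(c_{3}) = -(1/(2*pi)) ∫_{-pi}^{pi} f(s) sin(3*s) ds = -b_{3}/2.
Split the integral at the breakpoints.
Integrating by parts (boundary term plus one more integral), an antiderivative of (-2*s - 4) sin(3*s) is 2*s*cos(3*s)/3 - 2*sin(3*s)/9 + 4*cos(3*s)/3; evaluating from -pi to 0: ∫_{-pi}^{0} (-2*s - 4) sin(3*s) ds = (4/3) - (-4/3 + 2*pi/3) = 8/3 - 2*pi/3.
Integrating by parts (boundary term plus one more integral), an antiderivative of (-2*s - 1) sin(3*s) is 2*s*cos(3*s)/3 - 2*sin(3*s)/9 + cos(3*s)/3; evaluating from 0 to pi: ∫_{0}^{pi} (-2*s - 1) sin(3*s) ds = (-2*pi/3 - 1/3) - (1/3) = -2*pi/3 - 2/3.
So ∫_{-pi}^{pi} f(s) sin(3*s) ds = 2 - 4*pi/3.
Hence Im(c_{3}) = (-1/(2*pi))·(2 - 4*pi/3) = 2/3 - 1/pi.

2/3 - 1/pi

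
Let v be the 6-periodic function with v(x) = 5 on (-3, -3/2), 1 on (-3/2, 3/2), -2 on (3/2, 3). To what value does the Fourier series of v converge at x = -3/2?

3

At x = -3/2 the one-sided limits are v(-3/2^-) = 5 and v(-3/2^+) = 1.
By Dirichlet's theorem the series converges to their average, [(5) + (1)]/2 = 3.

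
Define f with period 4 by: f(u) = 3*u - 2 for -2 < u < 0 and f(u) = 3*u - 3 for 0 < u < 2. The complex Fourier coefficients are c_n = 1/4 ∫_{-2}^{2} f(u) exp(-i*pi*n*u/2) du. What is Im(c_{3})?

-5/(3*pi)

Since f is real-valued, Im(c_{3}) = -1/4 ∫_{-2}^{2} f(u) sin(3*pi*u/2) du = -b_{3}/2.
Split the integral at the breakpoints.
Integrating by parts (boundary term plus one more integral), an antiderivative of (3*u - 2) sin(3*pi*u/2) is -2*u*cos(3*pi*u/2)/pi + 4*sin(3*pi*u/2)/(3*pi**2) + 4*cos(3*pi*u/2)/(3*pi); evaluating from -2 to 0: ∫_{-2}^{0} (3*u - 2) sin(3*pi*u/2) du = (4/(3*pi)) - (-16/(3*pi)) = 20/(3*pi).
Integrating by parts (boundary term plus one more integral), an antiderivative of (3*u - 3) sin(3*pi*u/2) is -2*u*cos(3*pi*u/2)/pi + 4*sin(3*pi*u/2)/(3*pi**2) + 2*cos(3*pi*u/2)/pi; evaluating from 0 to 2: ∫_{0}^{2} (3*u - 3) sin(3*pi*u/2) du = (2/pi) - (2/pi) = 0.
So ∫_{-2}^{2} f(u) sin(3*pi*u/2) du = 20/(3*pi).
Hence Im(c_{3}) = (-1/4)·(20/(3*pi)) = -5/(3*pi).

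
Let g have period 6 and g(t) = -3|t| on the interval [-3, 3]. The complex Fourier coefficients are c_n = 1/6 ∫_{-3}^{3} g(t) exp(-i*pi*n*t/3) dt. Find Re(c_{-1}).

18/pi**2

Since g is real-valued, Re(c_{-1}) = 1/6 ∫_{-3}^{3} g(t) cos(-pi*t/3) dt = a_{1}/2.
g is even and cos(-pi*t/3) is even, so the integrand is even: ∫_{-3}^{3} g(t) cos(-pi*t/3) dt = 2∫_0^{3} g(t) cos(-pi*t/3) dt.
Integrating by parts (boundary term plus one more integral), an antiderivative of (-3*t) cos(-pi*t/3) is -9*t*sin(pi*t/3)/pi - 27*cos(pi*t/3)/pi**2; evaluating from 0 to 3: ∫_{0}^{3} (-3*t) cos(-pi*t/3) dt = (27/pi**2) - (-27/pi**2) = 54/pi**2.
So ∫_{-3}^{3} g(t) cos(-pi*t/3) dt = 108/pi**2.
Hence Re(c_{-1}) = (1/6)·(108/pi**2) = 18/pi**2.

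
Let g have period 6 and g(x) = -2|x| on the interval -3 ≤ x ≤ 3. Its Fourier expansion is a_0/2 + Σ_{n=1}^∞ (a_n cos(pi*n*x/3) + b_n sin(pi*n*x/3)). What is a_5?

a_5 = 1/3 ∫_{-3}^{3} g(x) cos(5*pi*x/3) dx.
g is even and cos(5*pi*x/3) is even, so the integrand is even and a_5 = 2/3 ∫_0^{3} g(x) cos(5*pi*x/3) dx.
Integrating by parts (boundary term plus one more integral), an antiderivative of (-2*x) cos(5*pi*x/3) is -6*x*sin(5*pi*x/3)/(5*pi) - 18*cos(5*pi*x/3)/(25*pi**2); evaluating from 0 to 3: ∫_{0}^{3} (-2*x) cos(5*pi*x/3) dx = (18/(25*pi**2)) - (-18/(25*pi**2)) = 36/(25*pi**2).
Hence a_5 = (2/3)·(36/(25*pi**2)) = 24/(25*pi**2).

24/(25*pi**2)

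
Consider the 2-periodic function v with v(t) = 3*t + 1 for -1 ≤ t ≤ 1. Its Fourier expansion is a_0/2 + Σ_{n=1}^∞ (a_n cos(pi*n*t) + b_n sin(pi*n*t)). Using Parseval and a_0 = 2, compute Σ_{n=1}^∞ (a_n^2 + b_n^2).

6

Parseval: a_0^2/2 + Σ_{n≥1} (a_n^2+b_n^2) = ∫_{-1}^{1} v(t)^2 dt = 8.
Subtract a_0^2/2 = 2: Σ (a_n^2+b_n^2) = 6.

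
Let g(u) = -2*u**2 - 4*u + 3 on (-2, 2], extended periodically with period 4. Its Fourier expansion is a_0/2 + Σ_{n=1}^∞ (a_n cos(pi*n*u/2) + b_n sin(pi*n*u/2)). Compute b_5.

-16/(5*pi)

b_5 = 1/2 ∫_{-2}^{2} g(u) sin(5*pi*u/2) du.
Integrating by parts twice (tabular method), an antiderivative of (-2*u**2 - 4*u + 3) sin(5*pi*u/2) is 4*u**2*cos(5*pi*u/2)/(5*pi) - 16*u*sin(5*pi*u/2)/(25*pi**2) + 8*u*cos(5*pi*u/2)/(5*pi) - 16*sin(5*pi*u/2)/(25*pi**2) - 6*cos(5*pi*u/2)/(5*pi) - 32*cos(5*pi*u/2)/(125*pi**3); evaluating from -2 to 2: ∫_{-2}^{2} (-2*u**2 - 4*u + 3) sin(5*pi*u/2) du = (2*(16 - 325*pi**2)/(125*pi**3)) - (2*(16 + 75*pi**2)/(125*pi**3)) = -32/(5*pi).
Hence b_5 = (1/2)·(-32/(5*pi)) = -16/(5*pi).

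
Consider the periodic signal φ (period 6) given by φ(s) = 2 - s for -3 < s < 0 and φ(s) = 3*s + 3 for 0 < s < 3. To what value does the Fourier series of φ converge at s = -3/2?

φ is continuous at s = -3/2 with value 7/2, so the series converges to 7/2 there.

7/2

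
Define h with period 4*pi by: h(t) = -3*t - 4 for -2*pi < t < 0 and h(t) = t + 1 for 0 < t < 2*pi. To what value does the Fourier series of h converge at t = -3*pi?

1 + pi

t = -3*pi differs from t = pi by -1 full period(s), and the series is 4*pi-periodic.
h is continuous at t = pi with value 1 + pi, so the series converges to 1 + pi there.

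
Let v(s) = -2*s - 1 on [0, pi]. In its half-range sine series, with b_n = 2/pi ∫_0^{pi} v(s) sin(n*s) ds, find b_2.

2

b_2 = 2/pi ∫_0^{pi} (-2*s - 1) sin(2*s) ds.
Integrating by parts (boundary term plus one more integral), an antiderivative of (-2*s - 1) sin(2*s) is s*cos(2*s) - sin(2*s)/2 + cos(2*s)/2; evaluating from 0 to pi: ∫_{0}^{pi} (-2*s - 1) sin(2*s) ds = (1/2 + pi) - (1/2) = pi.
Hence b_2 = (2/pi)·(pi) = 2.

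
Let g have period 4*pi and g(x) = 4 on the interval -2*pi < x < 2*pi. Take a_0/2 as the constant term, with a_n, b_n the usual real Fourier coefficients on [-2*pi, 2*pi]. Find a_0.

8

a_0 = (1/(2*pi)) ∫_{-2*pi}^{2*pi} g(x) dx = (1/(2*pi)) · (16*pi) = 8.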